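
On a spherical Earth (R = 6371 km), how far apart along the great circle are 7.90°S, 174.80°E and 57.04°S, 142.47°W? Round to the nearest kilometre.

6589 km

Δλ = -142.47 − 174.80 = -317.27°; wrapped into (−180°, 180°]: 42.73°.
Δφ = -57.04 − -7.90 = -49.14°.
a = sin²(Δφ/2) + cos φ₁ · cos φ₂ · sin²(Δλ/2) = 0.244415.
c = 2·atan2(√a, √(1−a)) = 1.03425 rad → d = 6371·c ≈ 6589.21 km.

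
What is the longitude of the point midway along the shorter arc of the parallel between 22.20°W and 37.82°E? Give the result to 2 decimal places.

7.81°E

Signed shortest Δλ from -22.20° to +37.82° is +60.02°.
Midpoint longitude = -22.20° + (+60.02°)/2 = -22.20° + 30.01° = +7.81°.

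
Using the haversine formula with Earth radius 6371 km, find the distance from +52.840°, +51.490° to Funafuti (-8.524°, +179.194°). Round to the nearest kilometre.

Δλ = 179.194 − 51.490 = 127.704°.
Δφ = -8.524 − 52.840 = -61.364°.
a = sin²(Δφ/2) + cos φ₁ · cos φ₂ · sin²(Δλ/2) = 0.741734.
c = 2·atan2(√a, √(1−a)) = 2.07541 rad → d = 6371·c ≈ 13222.43 km.

13222 km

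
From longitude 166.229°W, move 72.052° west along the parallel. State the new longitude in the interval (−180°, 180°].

Start at -166.229°; shift −72.052° → -238.281°.
-238.281° lies outside (−180°, 180°]; add 360° → +121.719°.

121.719°E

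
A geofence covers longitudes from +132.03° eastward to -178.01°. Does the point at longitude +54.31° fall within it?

No

Band width going east from +132.03° to -178.01°: ((-178.01 − 132.03) mod 360) = 49.96°.
Offset of +54.31° east of the west edge: ((54.31 − 132.03) mod 360) = 282.28°.
282.28° > 49.96° ⇒ outside.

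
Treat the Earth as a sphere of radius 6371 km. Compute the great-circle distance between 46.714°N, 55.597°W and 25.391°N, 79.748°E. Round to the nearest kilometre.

10828 km

Δλ = 79.748 − -55.597 = 135.345°.
Δφ = 25.391 − 46.714 = -21.323°.
a = sin²(Δφ/2) + cos φ₁ · cos φ₂ · sin²(Δλ/2) = 0.564241.
c = 2·atan2(√a, √(1−a)) = 1.69963 rad → d = 6371·c ≈ 10828.37 km.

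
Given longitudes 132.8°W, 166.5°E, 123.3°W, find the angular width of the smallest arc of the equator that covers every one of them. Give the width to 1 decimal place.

70.2°

Sort the longitudes: -132.8°, -123.3°, +166.5°.
Eastward gaps between consecutive values (wrapping around): 9.5°, 289.8°, 60.7°.
Largest gap = 289.8° ⇒ minimal covering band is its complement: 360° − 289.8° = 70.2°.
Band runs from +166.5° eastward to -123.3°, crossing the antimeridian.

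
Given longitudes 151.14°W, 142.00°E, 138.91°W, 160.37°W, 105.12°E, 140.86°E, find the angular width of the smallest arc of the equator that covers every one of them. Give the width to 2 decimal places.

115.97°

Sort the longitudes: -160.37°, -151.14°, -138.91°, +105.12°, +140.86°, +142.00°.
Eastward gaps between consecutive values (wrapping around): 9.23°, 12.23°, 244.03°, 35.74°, 1.14°, 57.63°.
Largest gap = 244.03° ⇒ minimal covering band is its complement: 360° − 244.03° = 115.97°.
Band runs from +105.12° eastward to -138.91°, crossing the antimeridian.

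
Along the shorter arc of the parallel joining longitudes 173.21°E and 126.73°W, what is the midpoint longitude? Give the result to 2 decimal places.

Signed shortest Δλ from +173.21° to -126.73° is +60.06°.
Midpoint longitude = +173.21° + (+60.06°)/2 = +173.21° + 30.03° = +203.24°.
Normalise into (−180°, 180°]: -156.76°.
(The naïve average (+173.21 + -126.73)/2 = 23.24° is on the wrong side of the globe.)

156.76°W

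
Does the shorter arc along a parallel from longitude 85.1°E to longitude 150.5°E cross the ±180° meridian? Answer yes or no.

Signed shortest Δλ = ((150.5 − 85.1 + 180) mod 360) − 180 = 65.4°.
Going east by 65.4° from +85.1° reaches +150.5° without touching 180°.

No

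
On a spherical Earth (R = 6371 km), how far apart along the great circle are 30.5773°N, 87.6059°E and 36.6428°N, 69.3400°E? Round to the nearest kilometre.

1817 km

Δλ = 69.3400 − 87.6059 = -18.2659°.
Δφ = 36.6428 − 30.5773 = 6.0655°.
a = sin²(Δφ/2) + cos φ₁ · cos φ₂ · sin²(Δλ/2) = 0.020203.
c = 2·atan2(√a, √(1−a)) = 0.28524 rad → d = 6371·c ≈ 1817.27 km.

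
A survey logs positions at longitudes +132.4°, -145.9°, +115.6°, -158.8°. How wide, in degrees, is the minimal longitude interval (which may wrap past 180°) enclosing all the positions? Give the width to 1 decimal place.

98.5°

Sort the longitudes: -158.8°, -145.9°, +115.6°, +132.4°.
Eastward gaps between consecutive values (wrapping around): 12.9°, 261.5°, 16.8°, 68.8°.
Largest gap = 261.5° ⇒ minimal covering band is its complement: 360° − 261.5° = 98.5°.
Band runs from +115.6° eastward to -145.9°, crossing the antimeridian.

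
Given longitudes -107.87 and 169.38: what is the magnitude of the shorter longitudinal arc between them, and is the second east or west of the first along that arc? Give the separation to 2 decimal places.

Raw difference: 169.38 − -107.87 = 277.25°.
Normalise into (−180°, 180°]: 277.25° − 360° = -82.75°.
Negative ⇒ the second point lies to the west; separation 82.75°.

82.75° west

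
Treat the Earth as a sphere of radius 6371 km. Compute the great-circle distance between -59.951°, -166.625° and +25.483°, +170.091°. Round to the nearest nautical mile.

5256 nmi

Δλ = 170.091 − -166.625 = 336.716°; wrapped into (−180°, 180°]: -23.284°.
Δφ = 25.483 − -59.951 = 85.434°.
a = sin²(Δφ/2) + cos φ₁ · cos φ₂ · sin²(Δλ/2) = 0.478603.
c = 2·atan2(√a, √(1−a)) = 1.52799 rad → d = 6371·c ≈ 9734.83 km ≈ 5256.39 nmi.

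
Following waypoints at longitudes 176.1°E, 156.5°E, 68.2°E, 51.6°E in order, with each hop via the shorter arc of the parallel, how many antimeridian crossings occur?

Leg 1: +176.1° → +156.5°, shortest Δλ = -19.6° (west) — does not cross 180°.
Leg 2: +156.5° → +68.2°, shortest Δλ = -88.3° (west) — does not cross 180°.
Leg 3: +68.2° → +51.6°, shortest Δλ = -16.6° (west) — does not cross 180°.
Total crossings: 0.

0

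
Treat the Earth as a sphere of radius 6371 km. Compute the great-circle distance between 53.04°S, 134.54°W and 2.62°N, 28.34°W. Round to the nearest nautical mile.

Δλ = -28.34 − -134.54 = 106.20°.
Δφ = 2.62 − -53.04 = 55.66°.
a = sin²(Δφ/2) + cos φ₁ · cos φ₂ · sin²(Δλ/2) = 0.602048.
c = 2·atan2(√a, √(1−a)) = 1.77634 rad → d = 6371·c ≈ 11317.04 km ≈ 6110.71 nmi.

6111 nmi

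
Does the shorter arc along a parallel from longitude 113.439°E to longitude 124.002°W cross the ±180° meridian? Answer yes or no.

Naïve |-124.002 − 113.439| = 237.441° > 180°, so the shorter arc goes the other way round — across 180°.
Signed shortest Δλ = ((-124.002 − 113.439 + 180) mod 360) − 180 = 122.559°.
Going east by 122.559° from +113.439° passes through 180° before reaching -124.002°.

Yes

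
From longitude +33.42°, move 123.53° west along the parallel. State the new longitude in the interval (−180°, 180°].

Start at +33.42°; shift −123.53° → -90.11°.
-90.11° already lies in (−180°, 180°].

-90.11°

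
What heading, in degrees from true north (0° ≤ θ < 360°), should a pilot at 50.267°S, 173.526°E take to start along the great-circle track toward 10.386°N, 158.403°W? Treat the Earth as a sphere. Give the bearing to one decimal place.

Δλ = -158.403 − 173.526 = -331.929°; wrapped into (−180°, 180°]: 28.071°.
θ = atan2( sin Δλ · cos φ₂ , cos φ₁ · sin φ₂ − sin φ₁ · cos φ₂ · cos Δλ )
  = atan2(0.46286, 0.78268) = 30.599° → normalised to [0°, 360°): 30.599°.

30.6°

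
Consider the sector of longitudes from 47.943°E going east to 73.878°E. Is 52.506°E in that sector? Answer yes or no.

Yes

Band width going east from +47.943° to +73.878°: ((73.878 − 47.943) mod 360) = 25.935°.
Offset of +52.506° east of the west edge: ((52.506 − 47.943) mod 360) = 4.563°.
4.563° ≤ 25.935° ⇒ inside.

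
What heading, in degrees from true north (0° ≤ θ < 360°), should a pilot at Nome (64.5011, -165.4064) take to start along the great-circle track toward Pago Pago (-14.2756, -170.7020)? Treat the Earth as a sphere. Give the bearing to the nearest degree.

185°

Δλ = -170.7020 − -165.4064 = -5.2956°.
θ = atan2( sin Δλ · cos φ₂ , cos φ₁ · sin φ₂ − sin φ₁ · cos φ₂ · cos Δλ )
  = atan2(-0.08944, -0.97714) = -174.770° → normalised to [0°, 360°): 185.230°.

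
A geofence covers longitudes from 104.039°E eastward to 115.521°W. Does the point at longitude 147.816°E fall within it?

Yes

Band width going east from +104.039° to -115.521°: ((-115.521 − 104.039) mod 360) = 140.440°.
Offset of +147.816° east of the west edge: ((147.816 − 104.039) mod 360) = 43.777°.
43.777° ≤ 140.440° ⇒ inside.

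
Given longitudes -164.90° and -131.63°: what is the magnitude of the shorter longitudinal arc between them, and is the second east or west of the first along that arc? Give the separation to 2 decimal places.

Raw difference: -131.63 − -164.90 = 33.27°.
Normalise into (−180°, 180°]: 33.27° stays 33.27°.
Positive ⇒ the second point lies to the east; separation 33.27°.

33.27° east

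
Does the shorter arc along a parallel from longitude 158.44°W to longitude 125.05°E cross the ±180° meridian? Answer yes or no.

Naïve |125.05 − -158.44| = 283.49° > 180°, so the shorter arc goes the other way round — across 180°.
Signed shortest Δλ = ((125.05 − -158.44 + 180) mod 360) − 180 = -76.51°.
Going west by 76.51° from -158.44° passes through 180° before reaching +125.05°.

Yes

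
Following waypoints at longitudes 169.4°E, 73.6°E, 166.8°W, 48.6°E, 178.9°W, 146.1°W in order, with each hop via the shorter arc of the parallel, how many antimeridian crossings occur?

3

Leg 1: +169.4° → +73.6°, shortest Δλ = -95.8° (west) — does not cross 180°.
Leg 2: +73.6° → -166.8°, shortest Δλ = 119.6° (east) — crosses 180°.
Leg 3: -166.8° → +48.6°, shortest Δλ = -144.6° (west) — crosses 180°.
Leg 4: +48.6° → -178.9°, shortest Δλ = 132.5° (east) — crosses 180°.
Leg 5: -178.9° → -146.1°, shortest Δλ = 32.8° (east) — does not cross 180°.
Total crossings: 3.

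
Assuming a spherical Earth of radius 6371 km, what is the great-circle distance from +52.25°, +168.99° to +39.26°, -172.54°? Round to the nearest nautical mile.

1093 nmi

Δλ = -172.54 − 168.99 = -341.53°; wrapped into (−180°, 180°]: 18.47°.
Δφ = 39.26 − 52.25 = -12.99°.
a = sin²(Δφ/2) + cos φ₁ · cos φ₂ · sin²(Δλ/2) = 0.025004.
c = 2·atan2(√a, √(1−a)) = 0.31759 rad → d = 6371·c ≈ 2023.34 km ≈ 1092.52 nmi.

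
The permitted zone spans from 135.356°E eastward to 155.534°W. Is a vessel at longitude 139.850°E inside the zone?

Yes

Band width going east from +135.356° to -155.534°: ((-155.534 − 135.356) mod 360) = 69.110°.
Offset of +139.850° east of the west edge: ((139.850 − 135.356) mod 360) = 4.494°.
4.494° ≤ 69.110° ⇒ inside.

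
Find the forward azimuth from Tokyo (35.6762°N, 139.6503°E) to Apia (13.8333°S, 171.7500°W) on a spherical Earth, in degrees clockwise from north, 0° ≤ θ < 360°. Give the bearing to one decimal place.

128.0°

Δλ = -171.7500 − 139.6503 = -311.4003°; wrapped into (−180°, 180°]: 48.5997°.
θ = atan2( sin Δλ · cos φ₂ , cos φ₁ · sin φ₂ − sin φ₁ · cos φ₂ · cos Δλ )
  = atan2(0.72835, -0.56872) = 127.984° → normalised to [0°, 360°): 127.984°.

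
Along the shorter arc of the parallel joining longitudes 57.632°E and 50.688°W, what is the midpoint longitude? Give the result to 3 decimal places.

3.472°E

Signed shortest Δλ from +57.632° to -50.688° is -108.320°.
Midpoint longitude = +57.632° + (-108.320°)/2 = +57.632° − 54.160° = +3.472°.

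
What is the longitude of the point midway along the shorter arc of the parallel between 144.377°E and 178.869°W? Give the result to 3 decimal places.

Signed shortest Δλ from +144.377° to -178.869° is +36.754°.
Midpoint longitude = +144.377° + (+36.754°)/2 = +144.377° + 18.377° = +162.754°.
(The naïve average (+144.377 + -178.869)/2 = -17.246° is on the wrong side of the globe.)

162.754°E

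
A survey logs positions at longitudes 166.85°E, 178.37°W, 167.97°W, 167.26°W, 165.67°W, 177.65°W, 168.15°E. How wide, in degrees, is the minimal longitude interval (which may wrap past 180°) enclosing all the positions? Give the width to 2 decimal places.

Sort the longitudes: -178.37°, -177.65°, -167.97°, -167.26°, -165.67°, +166.85°, +168.15°.
Eastward gaps between consecutive values (wrapping around): 0.72°, 9.68°, 0.71°, 1.59°, 332.52°, 1.30°, 13.48°.
Largest gap = 332.52° ⇒ minimal covering band is its complement: 360° − 332.52° = 27.48°.
Band runs from +166.85° eastward to -165.67°, crossing the antimeridian.

27.48°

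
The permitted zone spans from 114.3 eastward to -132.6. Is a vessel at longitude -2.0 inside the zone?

No

Band width going east from +114.3° to -132.6°: ((-132.6 − 114.3) mod 360) = 113.1°.
Offset of -2.0° east of the west edge: ((-2.0 − 114.3) mod 360) = 243.7°.
243.7° > 113.1° ⇒ outside.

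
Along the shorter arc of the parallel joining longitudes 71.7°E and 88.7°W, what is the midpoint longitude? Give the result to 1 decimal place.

Signed shortest Δλ from +71.7° to -88.7° is -160.4°.
Midpoint longitude = +71.7° + (-160.4°)/2 = +71.7° − 80.2° = -8.5°.

8.5°W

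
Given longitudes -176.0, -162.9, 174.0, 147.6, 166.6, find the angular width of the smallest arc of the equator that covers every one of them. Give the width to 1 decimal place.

Sort the longitudes: -176.0°, -162.9°, +147.6°, +166.6°, +174.0°.
Eastward gaps between consecutive values (wrapping around): 13.1°, 310.5°, 19.0°, 7.4°, 10.0°.
Largest gap = 310.5° ⇒ minimal covering band is its complement: 360° − 310.5° = 49.5°.
Band runs from +147.6° eastward to -162.9°, crossing the antimeridian.

49.5°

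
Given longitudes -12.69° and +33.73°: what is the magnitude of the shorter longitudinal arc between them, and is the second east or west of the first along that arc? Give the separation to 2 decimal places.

46.42° east

Raw difference: 33.73 − -12.69 = 46.42°.
Normalise into (−180°, 180°]: 46.42° stays 46.42°.
Positive ⇒ the second point lies to the east; separation 46.42°.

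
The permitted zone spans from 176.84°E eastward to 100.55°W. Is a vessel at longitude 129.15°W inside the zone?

Band width going east from +176.84° to -100.55°: ((-100.55 − 176.84) mod 360) = 82.61°.
Offset of -129.15° east of the west edge: ((-129.15 − 176.84) mod 360) = 54.01°.
54.01° ≤ 82.61° ⇒ inside.

Yes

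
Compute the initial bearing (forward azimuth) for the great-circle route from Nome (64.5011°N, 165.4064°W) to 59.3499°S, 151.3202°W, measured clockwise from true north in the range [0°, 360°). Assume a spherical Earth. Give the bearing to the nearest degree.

171°

Δλ = -151.3202 − -165.4064 = 14.0862°.
θ = atan2( sin Δλ · cos φ₂ , cos φ₁ · sin φ₂ − sin φ₁ · cos φ₂ · cos Δλ )
  = atan2(0.12407, -0.81665) = 171.361° → normalised to [0°, 360°): 171.361°.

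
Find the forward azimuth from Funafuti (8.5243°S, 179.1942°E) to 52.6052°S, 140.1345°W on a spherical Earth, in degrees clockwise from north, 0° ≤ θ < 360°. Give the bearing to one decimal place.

Δλ = -140.1345 − 179.1942 = -319.3287°; wrapped into (−180°, 180°]: 40.6713°.
θ = atan2( sin Δλ · cos φ₂ , cos φ₁ · sin φ₂ − sin φ₁ · cos φ₂ · cos Δλ )
  = atan2(0.39579, -0.71742) = 151.115° → normalised to [0°, 360°): 151.115°.

151.1°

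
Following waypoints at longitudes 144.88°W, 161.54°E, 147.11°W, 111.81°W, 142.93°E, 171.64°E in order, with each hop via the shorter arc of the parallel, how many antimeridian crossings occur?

3

Leg 1: -144.88° → +161.54°, shortest Δλ = -53.58° (west) — crosses 180°.
Leg 2: +161.54° → -147.11°, shortest Δλ = 51.35° (east) — crosses 180°.
Leg 3: -147.11° → -111.81°, shortest Δλ = 35.3° (east) — does not cross 180°.
Leg 4: -111.81° → +142.93°, shortest Δλ = -105.26° (west) — crosses 180°.
Leg 5: +142.93° → +171.64°, shortest Δλ = 28.71° (east) — does not cross 180°.
Total crossings: 3.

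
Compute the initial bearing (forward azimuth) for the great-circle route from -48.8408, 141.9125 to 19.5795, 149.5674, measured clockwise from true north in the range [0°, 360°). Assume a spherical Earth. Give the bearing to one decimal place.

7.7°

Δλ = 149.5674 − 141.9125 = 7.6549°.
θ = atan2( sin Δλ · cos φ₂ , cos φ₁ · sin φ₂ − sin φ₁ · cos φ₂ · cos Δλ )
  = atan2(0.12550, 0.92359) = 7.738° → normalised to [0°, 360°): 7.738°.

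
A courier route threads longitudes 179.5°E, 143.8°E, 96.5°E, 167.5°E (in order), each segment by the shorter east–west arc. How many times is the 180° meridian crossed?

Leg 1: +179.5° → +143.8°, shortest Δλ = -35.7° (west) — does not cross 180°.
Leg 2: +143.8° → +96.5°, shortest Δλ = -47.3° (west) — does not cross 180°.
Leg 3: +96.5° → +167.5°, shortest Δλ = 71.0° (east) — does not cross 180°.
Total crossings: 0.

0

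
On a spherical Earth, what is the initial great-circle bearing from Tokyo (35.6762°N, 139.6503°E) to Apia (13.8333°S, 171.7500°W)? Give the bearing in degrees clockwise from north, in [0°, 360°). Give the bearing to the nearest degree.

Δλ = -171.7500 − 139.6503 = -311.4003°; wrapped into (−180°, 180°]: 48.5997°.
θ = atan2( sin Δλ · cos φ₂ , cos φ₁ · sin φ₂ − sin φ₁ · cos φ₂ · cos Δλ )
  = atan2(0.72835, -0.56872) = 127.984° → normalised to [0°, 360°): 127.984°.

128°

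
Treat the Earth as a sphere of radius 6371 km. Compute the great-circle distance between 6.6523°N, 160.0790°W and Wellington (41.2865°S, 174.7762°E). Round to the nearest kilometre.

5914 km

Δλ = 174.7762 − -160.0790 = 334.8552°; wrapped into (−180°, 180°]: -25.1448°.
Δφ = -41.2865 − 6.6523 = -47.9388°.
a = sin²(Δφ/2) + cos φ₁ · cos φ₂ · sin²(Δλ/2) = 0.200402.
c = 2·atan2(√a, √(1−a)) = 0.92830 rad → d = 6371·c ≈ 5914.19 km.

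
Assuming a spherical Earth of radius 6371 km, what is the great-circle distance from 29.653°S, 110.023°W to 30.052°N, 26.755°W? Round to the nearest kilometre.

11029 km

Δλ = -26.755 − -110.023 = 83.268°.
Δφ = 30.052 − -29.653 = 59.705°.
a = sin²(Δφ/2) + cos φ₁ · cos φ₂ · sin²(Δλ/2) = 0.579792.
c = 2·atan2(√a, √(1−a)) = 1.73106 rad → d = 6371·c ≈ 11028.61 km.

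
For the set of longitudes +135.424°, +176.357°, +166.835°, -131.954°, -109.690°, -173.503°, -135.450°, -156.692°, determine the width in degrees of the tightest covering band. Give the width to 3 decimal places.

114.886°

Sort the longitudes: -173.503°, -156.692°, -135.450°, -131.954°, -109.690°, +135.424°, +166.835°, +176.357°.
Eastward gaps between consecutive values (wrapping around): 16.811°, 21.242°, 3.496°, 22.264°, 245.114°, 31.411°, 9.522°, 10.140°.
Largest gap = 245.114° ⇒ minimal covering band is its complement: 360° − 245.114° = 114.886°.
Band runs from +135.424° eastward to -109.690°, crossing the antimeridian.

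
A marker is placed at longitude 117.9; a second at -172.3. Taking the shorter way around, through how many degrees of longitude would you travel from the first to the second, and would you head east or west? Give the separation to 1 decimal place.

Raw difference: -172.3 − 117.9 = -290.2°.
Normalise into (−180°, 180°]: -290.2° + 360° = 69.8°.
Positive ⇒ the second point lies to the east; separation 69.8°.

69.8° east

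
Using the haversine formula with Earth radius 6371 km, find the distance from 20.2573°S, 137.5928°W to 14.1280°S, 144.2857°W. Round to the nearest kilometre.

985 km

Δλ = -144.2857 − -137.5928 = -6.6929°.
Δφ = -14.1280 − -20.2573 = 6.1293°.
a = sin²(Δφ/2) + cos φ₁ · cos φ₂ · sin²(Δλ/2) = 0.005958.
c = 2·atan2(√a, √(1−a)) = 0.15453 rad → d = 6371·c ≈ 984.53 km.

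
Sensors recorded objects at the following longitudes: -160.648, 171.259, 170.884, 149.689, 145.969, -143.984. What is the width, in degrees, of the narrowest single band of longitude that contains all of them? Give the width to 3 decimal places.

Sort the longitudes: -160.648°, -143.984°, +145.969°, +149.689°, +170.884°, +171.259°.
Eastward gaps between consecutive values (wrapping around): 16.664°, 289.953°, 3.720°, 21.195°, 0.375°, 28.093°.
Largest gap = 289.953° ⇒ minimal covering band is its complement: 360° − 289.953° = 70.047°.
Band runs from +145.969° eastward to -143.984°, crossing the antimeridian.

70.047°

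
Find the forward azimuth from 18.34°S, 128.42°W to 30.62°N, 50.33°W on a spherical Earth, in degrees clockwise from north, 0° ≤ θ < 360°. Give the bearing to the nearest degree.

57°

Δλ = -50.33 − -128.42 = 78.09°.
θ = atan2( sin Δλ · cos φ₂ , cos φ₁ · sin φ₂ − sin φ₁ · cos φ₂ · cos Δλ )
  = atan2(0.84204, 0.53935) = 57.359° → normalised to [0°, 360°): 57.359°.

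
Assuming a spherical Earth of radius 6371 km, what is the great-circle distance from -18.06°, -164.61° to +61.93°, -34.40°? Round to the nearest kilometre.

13813 km

Δλ = -34.40 − -164.61 = 130.21°.
Δφ = 61.93 − -18.06 = 79.99°.
a = sin²(Δφ/2) + cos φ₁ · cos φ₂ · sin²(Δλ/2) = 0.781182.
c = 2·atan2(√a, √(1−a)) = 2.16804 rad → d = 6371·c ≈ 13812.57 km.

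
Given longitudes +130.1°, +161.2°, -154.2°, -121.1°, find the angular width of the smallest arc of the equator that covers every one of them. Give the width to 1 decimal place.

Sort the longitudes: -154.2°, -121.1°, +130.1°, +161.2°.
Eastward gaps between consecutive values (wrapping around): 33.1°, 251.2°, 31.1°, 44.6°.
Largest gap = 251.2° ⇒ minimal covering band is its complement: 360° − 251.2° = 108.8°.
Band runs from +130.1° eastward to -121.1°, crossing the antimeridian.

108.8°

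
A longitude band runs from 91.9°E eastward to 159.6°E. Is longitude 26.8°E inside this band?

No

Band width going east from +91.9° to +159.6°: ((159.6 − 91.9) mod 360) = 67.7°.
Offset of +26.8° east of the west edge: ((26.8 − 91.9) mod 360) = 294.9°.
294.9° > 67.7° ⇒ outside.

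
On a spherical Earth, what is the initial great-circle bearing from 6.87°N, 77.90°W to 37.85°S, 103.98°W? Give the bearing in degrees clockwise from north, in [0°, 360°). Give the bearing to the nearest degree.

Δλ = -103.98 − -77.90 = -26.08°.
θ = atan2( sin Δλ · cos φ₂ , cos φ₁ · sin φ₂ − sin φ₁ · cos φ₂ · cos Δλ )
  = atan2(-0.34714, -0.69403) = -153.427° → normalised to [0°, 360°): 206.573°.

207°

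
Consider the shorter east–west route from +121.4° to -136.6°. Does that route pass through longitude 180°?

Naïve |-136.6 − 121.4| = 258.0° > 180°, so the shorter arc goes the other way round — across 180°.
Signed shortest Δλ = ((-136.6 − 121.4 + 180) mod 360) − 180 = 102.0°.
Going east by 102.0° from +121.4° passes through 180° before reaching -136.6°.

Yes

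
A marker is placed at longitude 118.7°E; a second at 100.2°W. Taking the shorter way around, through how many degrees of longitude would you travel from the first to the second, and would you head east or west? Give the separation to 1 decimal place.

Raw difference: -100.2 − 118.7 = -218.9°.
Normalise into (−180°, 180°]: -218.9° + 360° = 141.1°.
Positive ⇒ the second point lies to the east; separation 141.1°.

141.1° east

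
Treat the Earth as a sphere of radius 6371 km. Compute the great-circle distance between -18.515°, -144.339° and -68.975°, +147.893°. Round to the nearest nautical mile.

Δλ = 147.893 − -144.339 = 292.232°; wrapped into (−180°, 180°]: -67.768°.
Δφ = -68.975 − -18.515 = -50.460°.
a = sin²(Δφ/2) + cos φ₁ · cos φ₂ · sin²(Δλ/2) = 0.287435.
c = 2·atan2(√a, √(1−a)) = 1.13169 rad → d = 6371·c ≈ 7210.00 km ≈ 3893.09 nmi.

3893 nmi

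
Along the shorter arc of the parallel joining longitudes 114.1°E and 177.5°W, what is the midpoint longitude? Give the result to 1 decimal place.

Signed shortest Δλ from +114.1° to -177.5° is +68.4°.
Midpoint longitude = +114.1° + (+68.4°)/2 = +114.1° + 34.2° = +148.3°.
(The naïve average (+114.1 + -177.5)/2 = -31.7° is on the wrong side of the globe.)

148.3°E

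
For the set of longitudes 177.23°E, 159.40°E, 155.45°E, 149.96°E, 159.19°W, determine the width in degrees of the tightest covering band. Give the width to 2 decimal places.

Sort the longitudes: -159.19°, +149.96°, +155.45°, +159.40°, +177.23°.
Eastward gaps between consecutive values (wrapping around): 309.15°, 5.49°, 3.95°, 17.83°, 23.58°.
Largest gap = 309.15° ⇒ minimal covering band is its complement: 360° − 309.15° = 50.85°.
Band runs from +149.96° eastward to -159.19°, crossing the antimeridian.

50.85°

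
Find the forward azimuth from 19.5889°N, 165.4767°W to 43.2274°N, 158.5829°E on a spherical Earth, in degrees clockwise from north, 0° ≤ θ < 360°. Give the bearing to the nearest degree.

Δλ = 158.5829 − -165.4767 = 324.0596°; wrapped into (−180°, 180°]: -35.9404°.
θ = atan2( sin Δλ · cos φ₂ , cos φ₁ · sin φ₂ − sin φ₁ · cos φ₂ · cos Δλ )
  = atan2(-0.42767, 0.44747) = -43.704° → normalised to [0°, 360°): 316.296°.

316°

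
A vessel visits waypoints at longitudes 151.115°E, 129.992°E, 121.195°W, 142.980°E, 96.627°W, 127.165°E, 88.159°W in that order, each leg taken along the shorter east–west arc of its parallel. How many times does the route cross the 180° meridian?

Leg 1: +151.115° → +129.992°, shortest Δλ = -21.123° (west) — does not cross 180°.
Leg 2: +129.992° → -121.195°, shortest Δλ = 108.813° (east) — crosses 180°.
Leg 3: -121.195° → +142.980°, shortest Δλ = -95.825° (west) — crosses 180°.
Leg 4: +142.980° → -96.627°, shortest Δλ = 120.393° (east) — crosses 180°.
Leg 5: -96.627° → +127.165°, shortest Δλ = -136.208° (west) — crosses 180°.
Leg 6: +127.165° → -88.159°, shortest Δλ = 144.676° (east) — crosses 180°.
Total crossings: 5.

5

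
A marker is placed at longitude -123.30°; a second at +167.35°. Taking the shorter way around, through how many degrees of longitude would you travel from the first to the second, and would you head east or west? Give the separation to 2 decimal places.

Raw difference: 167.35 − -123.30 = 290.65°.
Normalise into (−180°, 180°]: 290.65° − 360° = -69.35°.
Negative ⇒ the second point lies to the west; separation 69.35°.

69.35° west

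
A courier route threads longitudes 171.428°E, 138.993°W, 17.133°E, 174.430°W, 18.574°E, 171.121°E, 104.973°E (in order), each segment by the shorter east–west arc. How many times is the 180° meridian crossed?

3

Leg 1: +171.428° → -138.993°, shortest Δλ = 49.579° (east) — crosses 180°.
Leg 2: -138.993° → +17.133°, shortest Δλ = 156.126° (east) — does not cross 180°.
Leg 3: +17.133° → -174.430°, shortest Δλ = 168.437° (east) — crosses 180°.
Leg 4: -174.430° → +18.574°, shortest Δλ = -166.996° (west) — crosses 180°.
Leg 5: +18.574° → +171.121°, shortest Δλ = 152.547° (east) — does not cross 180°.
Leg 6: +171.121° → +104.973°, shortest Δλ = -66.148° (west) — does not cross 180°.
Total crossings: 3.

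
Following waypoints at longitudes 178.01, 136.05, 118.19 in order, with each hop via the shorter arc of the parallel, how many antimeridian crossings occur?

0

Leg 1: +178.01° → +136.05°, shortest Δλ = -41.96° (west) — does not cross 180°.
Leg 2: +136.05° → +118.19°, shortest Δλ = -17.86° (west) — does not cross 180°.
Total crossings: 0.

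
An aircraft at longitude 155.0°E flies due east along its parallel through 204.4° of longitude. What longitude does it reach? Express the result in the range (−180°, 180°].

0.6°W

Start at +155.0°; shift +204.4° → +359.4°.
+359.4° lies outside (−180°, 180°]; subtract 360° → -0.6°.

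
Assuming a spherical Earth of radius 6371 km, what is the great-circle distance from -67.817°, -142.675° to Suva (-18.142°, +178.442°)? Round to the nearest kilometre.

6162 km

Δλ = 178.442 − -142.675 = 321.117°; wrapped into (−180°, 180°]: -38.883°.
Δφ = -18.142 − -67.817 = 49.675°.
a = sin²(Δφ/2) + cos φ₁ · cos φ₂ · sin²(Δλ/2) = 0.216188.
c = 2·atan2(√a, √(1−a)) = 0.96718 rad → d = 6371·c ≈ 6161.90 km.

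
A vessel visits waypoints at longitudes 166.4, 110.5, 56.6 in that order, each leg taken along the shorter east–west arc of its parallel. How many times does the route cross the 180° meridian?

0

Leg 1: +166.4° → +110.5°, shortest Δλ = -55.9° (west) — does not cross 180°.
Leg 2: +110.5° → +56.6°, shortest Δλ = -53.9° (west) — does not cross 180°.
Total crossings: 0.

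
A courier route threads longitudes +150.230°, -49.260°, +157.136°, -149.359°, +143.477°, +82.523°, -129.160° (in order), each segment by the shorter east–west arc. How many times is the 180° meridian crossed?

Leg 1: +150.230° → -49.260°, shortest Δλ = 160.51° (east) — crosses 180°.
Leg 2: -49.260° → +157.136°, shortest Δλ = -153.604° (west) — crosses 180°.
Leg 3: +157.136° → -149.359°, shortest Δλ = 53.505° (east) — crosses 180°.
Leg 4: -149.359° → +143.477°, shortest Δλ = -67.164° (west) — crosses 180°.
Leg 5: +143.477° → +82.523°, shortest Δλ = -60.954° (west) — does not cross 180°.
Leg 6: +82.523° → -129.160°, shortest Δλ = 148.317° (east) — crosses 180°.
Total crossings: 5.

5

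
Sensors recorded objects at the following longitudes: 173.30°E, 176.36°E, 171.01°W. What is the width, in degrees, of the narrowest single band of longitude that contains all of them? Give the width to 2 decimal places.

15.69°

Sort the longitudes: -171.01°, +173.30°, +176.36°.
Eastward gaps between consecutive values (wrapping around): 344.31°, 3.06°, 12.63°.
Largest gap = 344.31° ⇒ minimal covering band is its complement: 360° − 344.31° = 15.69°.
Band runs from +173.30° eastward to -171.01°, crossing the antimeridian.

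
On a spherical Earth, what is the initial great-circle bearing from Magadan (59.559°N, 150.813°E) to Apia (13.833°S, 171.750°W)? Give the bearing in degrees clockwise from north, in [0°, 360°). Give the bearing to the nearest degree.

143°

Δλ = -171.750 − 150.813 = -322.563°; wrapped into (−180°, 180°]: 37.437°.
θ = atan2( sin Δλ · cos φ₂ , cos φ₁ · sin φ₂ − sin φ₁ · cos φ₂ · cos Δλ )
  = atan2(0.59026, -0.78585) = 143.089° → normalised to [0°, 360°): 143.089°.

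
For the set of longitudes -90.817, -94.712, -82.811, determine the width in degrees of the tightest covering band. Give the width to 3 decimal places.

11.901°

Sort the longitudes: -94.712°, -90.817°, -82.811°.
Eastward gaps between consecutive values (wrapping around): 3.895°, 8.006°, 348.099°.
Largest gap = 348.099° ⇒ minimal covering band is its complement: 360° − 348.099° = 11.901°.
Band runs from -94.712° eastward to -82.811°.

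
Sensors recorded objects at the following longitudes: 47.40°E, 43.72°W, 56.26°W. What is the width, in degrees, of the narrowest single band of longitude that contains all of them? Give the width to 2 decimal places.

Sort the longitudes: -56.26°, -43.72°, +47.40°.
Eastward gaps between consecutive values (wrapping around): 12.54°, 91.12°, 256.34°.
Largest gap = 256.34° ⇒ minimal covering band is its complement: 360° − 256.34° = 103.66°.
Band runs from -56.26° eastward to +47.40°.

103.66°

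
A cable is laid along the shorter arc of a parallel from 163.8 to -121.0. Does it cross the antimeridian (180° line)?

Naïve |-121.0 − 163.8| = 284.8° > 180°, so the shorter arc goes the other way round — across 180°.
Signed shortest Δλ = ((-121.0 − 163.8 + 180) mod 360) − 180 = 75.2°.
Going east by 75.2° from +163.8° passes through 180° before reaching -121.0°.

Yes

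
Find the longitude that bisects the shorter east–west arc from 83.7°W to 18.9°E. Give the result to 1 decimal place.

32.4°W

Signed shortest Δλ from -83.7° to +18.9° is +102.6°.
Midpoint longitude = -83.7° + (+102.6°)/2 = -83.7° + 51.3° = -32.4°.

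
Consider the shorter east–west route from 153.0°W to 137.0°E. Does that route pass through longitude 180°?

Naïve |137.0 − -153.0| = 290.0° > 180°, so the shorter arc goes the other way round — across 180°.
Signed shortest Δλ = ((137.0 − -153.0 + 180) mod 360) − 180 = -70.0°.
Going west by 70.0° from -153.0° passes through 180° before reaching +137.0°.

Yes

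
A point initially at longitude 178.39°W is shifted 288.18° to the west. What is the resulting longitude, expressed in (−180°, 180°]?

106.57°W

Start at -178.39°; shift −288.18° → -466.57°.
-466.57° lies outside (−180°, 180°]; add 360° → -106.57°.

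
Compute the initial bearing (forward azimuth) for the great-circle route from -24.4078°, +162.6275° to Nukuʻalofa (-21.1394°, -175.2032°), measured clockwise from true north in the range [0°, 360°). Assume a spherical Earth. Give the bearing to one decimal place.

85.4°

Δλ = -175.2032 − 162.6275 = -337.8307°; wrapped into (−180°, 180°]: 22.1693°.
θ = atan2( sin Δλ · cos φ₂ , cos φ₁ · sin φ₂ − sin φ₁ · cos φ₂ · cos Δλ )
  = atan2(0.35195, 0.02852) = 85.367° → normalised to [0°, 360°): 85.367°.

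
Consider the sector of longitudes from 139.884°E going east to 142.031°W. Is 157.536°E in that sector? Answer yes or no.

Yes

Band width going east from +139.884° to -142.031°: ((-142.031 − 139.884) mod 360) = 78.085°.
Offset of +157.536° east of the west edge: ((157.536 − 139.884) mod 360) = 17.652°.
17.652° ≤ 78.085° ⇒ inside.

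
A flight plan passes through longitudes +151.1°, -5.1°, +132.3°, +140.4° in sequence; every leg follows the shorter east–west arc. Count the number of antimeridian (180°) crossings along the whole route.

0

Leg 1: +151.1° → -5.1°, shortest Δλ = -156.2° (west) — does not cross 180°.
Leg 2: -5.1° → +132.3°, shortest Δλ = 137.4° (east) — does not cross 180°.
Leg 3: +132.3° → +140.4°, shortest Δλ = 8.1° (east) — does not cross 180°.
Total crossings: 0.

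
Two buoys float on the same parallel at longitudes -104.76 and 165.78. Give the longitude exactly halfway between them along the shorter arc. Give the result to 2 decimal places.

Signed shortest Δλ from -104.76° to +165.78° is -89.46°.
Midpoint longitude = -104.76° + (-89.46°)/2 = -104.76° − 44.73° = -149.49°.
(The naïve average (-104.76 + +165.78)/2 = 30.51° is on the wrong side of the globe.)

-149.49°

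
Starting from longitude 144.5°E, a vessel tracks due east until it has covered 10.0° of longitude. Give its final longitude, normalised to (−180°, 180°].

Start at +144.5°; shift +10.0° → +154.5°.
+154.5° already lies in (−180°, 180°].

154.5°E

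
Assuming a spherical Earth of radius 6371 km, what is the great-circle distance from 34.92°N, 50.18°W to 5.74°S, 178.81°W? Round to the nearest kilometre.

Δλ = -178.81 − -50.18 = -128.63°.
Δφ = -5.74 − 34.92 = -40.66°.
a = sin²(Δφ/2) + cos φ₁ · cos φ₂ · sin²(Δλ/2) = 0.783286.
c = 2·atan2(√a, √(1−a)) = 2.17314 rad → d = 6371·c ≈ 13845.05 km.

13845 km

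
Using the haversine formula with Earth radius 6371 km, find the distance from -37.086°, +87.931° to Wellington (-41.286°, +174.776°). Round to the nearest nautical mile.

Δλ = 174.776 − 87.931 = 86.845°.
Δφ = -41.286 − -37.086 = -4.200°.
a = sin²(Δφ/2) + cos φ₁ · cos φ₂ · sin²(Δλ/2) = 0.284565.
c = 2·atan2(√a, √(1−a)) = 1.12534 rad → d = 6371·c ≈ 7169.54 km ≈ 3871.24 nmi.

3871 nmi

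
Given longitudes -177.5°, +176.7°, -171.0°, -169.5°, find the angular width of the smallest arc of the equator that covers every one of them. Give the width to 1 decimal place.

13.8°

Sort the longitudes: -177.5°, -171.0°, -169.5°, +176.7°.
Eastward gaps between consecutive values (wrapping around): 6.5°, 1.5°, 346.2°, 5.8°.
Largest gap = 346.2° ⇒ minimal covering band is its complement: 360° − 346.2° = 13.8°.
Band runs from +176.7° eastward to -169.5°, crossing the antimeridian.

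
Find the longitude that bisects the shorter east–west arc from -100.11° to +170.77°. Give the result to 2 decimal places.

-144.67°

Signed shortest Δλ from -100.11° to +170.77° is -89.12°.
Midpoint longitude = -100.11° + (-89.12°)/2 = -100.11° − 44.56° = -144.67°.
(The naïve average (-100.11 + +170.77)/2 = 35.33° is on the wrong side of the globe.)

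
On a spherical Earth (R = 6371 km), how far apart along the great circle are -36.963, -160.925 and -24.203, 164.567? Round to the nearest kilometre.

3570 km

Δλ = 164.567 − -160.925 = 325.492°; wrapped into (−180°, 180°]: -34.508°.
Δφ = -24.203 − -36.963 = 12.760°.
a = sin²(Δφ/2) + cos φ₁ · cos φ₂ · sin²(Δλ/2) = 0.076464.
c = 2·atan2(√a, √(1−a)) = 0.56035 rad → d = 6371·c ≈ 3569.96 km.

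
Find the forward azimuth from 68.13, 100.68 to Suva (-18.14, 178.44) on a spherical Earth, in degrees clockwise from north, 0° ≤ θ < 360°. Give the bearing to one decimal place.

Δλ = 178.44 − 100.68 = 77.76°.
θ = atan2( sin Δλ · cos φ₂ , cos φ₁ · sin φ₂ − sin φ₁ · cos φ₂ · cos Δλ )
  = atan2(0.92870, -0.30295) = 108.067° → normalised to [0°, 360°): 108.067°.

108.1°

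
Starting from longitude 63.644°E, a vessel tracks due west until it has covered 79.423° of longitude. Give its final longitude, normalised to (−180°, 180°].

Start at +63.644°; shift −79.423° → -15.779°.
-15.779° already lies in (−180°, 180°].

15.779°W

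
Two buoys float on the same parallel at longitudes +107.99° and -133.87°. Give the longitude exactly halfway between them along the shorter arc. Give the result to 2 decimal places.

+167.06°

Signed shortest Δλ from +107.99° to -133.87° is +118.14°.
Midpoint longitude = +107.99° + (+118.14°)/2 = +107.99° + 59.07° = +167.06°.
(The naïve average (+107.99 + -133.87)/2 = -12.94° is on the wrong side of the globe.)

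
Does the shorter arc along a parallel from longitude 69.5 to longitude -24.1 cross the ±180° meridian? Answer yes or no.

No

Signed shortest Δλ = ((-24.1 − 69.5 + 180) mod 360) − 180 = -93.6°.
Going west by 93.6° from +69.5° reaches -24.1° without touching 180°.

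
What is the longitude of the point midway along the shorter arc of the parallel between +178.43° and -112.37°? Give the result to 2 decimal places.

-146.97°

Signed shortest Δλ from +178.43° to -112.37° is +69.20°.
Midpoint longitude = +178.43° + (+69.20°)/2 = +178.43° + 34.60° = +213.03°.
Normalise into (−180°, 180°]: -146.97°.
(The naïve average (+178.43 + -112.37)/2 = 33.03° is on the wrong side of the globe.)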